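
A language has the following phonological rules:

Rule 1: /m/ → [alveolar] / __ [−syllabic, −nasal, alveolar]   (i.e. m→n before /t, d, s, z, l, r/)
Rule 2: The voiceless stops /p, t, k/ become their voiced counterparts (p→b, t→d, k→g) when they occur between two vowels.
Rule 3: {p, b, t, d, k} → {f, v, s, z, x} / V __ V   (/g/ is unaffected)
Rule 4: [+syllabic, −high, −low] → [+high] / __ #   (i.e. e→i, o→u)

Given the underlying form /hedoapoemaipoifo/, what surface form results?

Rule 1 (nasal place assimilation): no segment meets the environment; /hedoapoemaipoifo/ is unchanged.
Rule 2 (intervocalic voicing): /p/ is a voiceless stop between vowels /a/ and /o/, so it voices to [b]. /p/ is a voiceless stop between vowels /i/ and /o/, so it voices to [b]. /hedoapoemaipoifo/ → hedoaboemaiboifo.
Rule 3 (intervocalic spirantization): /d/ is a stop between vowels /e/ and /o/, so it spirantizes to the fricative [z]. /b/ is a stop between vowels /a/ and /o/, so it spirantizes to the fricative [v]. /b/ is a stop between vowels /i/ and /o/, so it spirantizes to the fricative [v]. /hedoaboemaiboifo/ → hezoavoemaivoifo.
Rule 4 (final vowel raising): /o/ is a mid vowel in word-final position, so it raises to [u]. /hezoavoemaivoifo/ → hezoavoemaivoifu.

hezoavoemaivoifu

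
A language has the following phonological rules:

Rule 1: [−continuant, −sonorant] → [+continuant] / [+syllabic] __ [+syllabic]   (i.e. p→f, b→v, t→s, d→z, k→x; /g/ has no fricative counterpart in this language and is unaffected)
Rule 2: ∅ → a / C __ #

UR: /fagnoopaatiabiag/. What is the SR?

fagnoofaasiaviaga

Rule 1 (intervocalic spirantization): /p/ is a stop between vowels /o/ and /a/, so it spirantizes to the fricative [f]. /t/ is a stop between vowels /a/ and /i/, so it spirantizes to the fricative [s]. /b/ is a stop between vowels /a/ and /i/, so it spirantizes to the fricative [v]. /fagnoopaatiabiag/ → fagnoofaasiaviag.
Rule 2 (final a-epenthesis): the form ends in the consonant /g/, so [a] is inserted word-finally. /fagnoofaasiaviag/ → fagnoofaasiaviaga.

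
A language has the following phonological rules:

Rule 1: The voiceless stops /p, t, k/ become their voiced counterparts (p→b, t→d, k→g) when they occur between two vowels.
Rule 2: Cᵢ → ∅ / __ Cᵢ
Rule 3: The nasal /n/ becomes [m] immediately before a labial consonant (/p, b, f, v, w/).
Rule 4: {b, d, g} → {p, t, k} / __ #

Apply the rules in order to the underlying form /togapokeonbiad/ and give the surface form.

togabogeombiat

Rule 1 (intervocalic voicing): /p/ is a voiceless stop between vowels /a/ and /o/, so it voices to [b]. /k/ is a voiceless stop between vowels /o/ and /e/, so it voices to [g]. /togapokeonbiad/ → togabogeonbiad.
Rule 2 (degemination): no segment meets the environment; /togabogeonbiad/ is unchanged.
Rule 3 (nasal place assimilation): /n/ precedes the labial consonant /b/, so it assimilates in place to [m]. /togabogeonbiad/ → togabogeombiad.
Rule 4 (final devoicing): /d/ is a voiced stop in word-final position, so it devoices to [t]. /togabogeombiad/ → togabogeombiat.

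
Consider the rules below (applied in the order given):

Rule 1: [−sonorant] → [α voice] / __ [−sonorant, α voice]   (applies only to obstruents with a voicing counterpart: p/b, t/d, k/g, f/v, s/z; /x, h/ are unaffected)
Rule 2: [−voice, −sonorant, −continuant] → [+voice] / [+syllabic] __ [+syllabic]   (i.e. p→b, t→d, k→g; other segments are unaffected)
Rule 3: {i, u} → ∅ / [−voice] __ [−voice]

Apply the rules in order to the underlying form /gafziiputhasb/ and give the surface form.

Rule 1 (regressive voicing assimilation): /f/ precedes the voiced obstruent /z/, so it voices to [v] by assimilation. /s/ precedes the voiced obstruent /b/, so it voices to [z] by assimilation. /gafziiputhasb/ → gavziiputhazb.
Rule 2 (intervocalic voicing): /p/ is a voiceless stop between vowels /i/ and /u/, so it voices to [b]. /gavziiputhazb/ → gavziibuthazb.
Rule 3 (high vowel syncope): no segment meets the environment; /gavziibuthazb/ is unchanged.

gavziibuthazb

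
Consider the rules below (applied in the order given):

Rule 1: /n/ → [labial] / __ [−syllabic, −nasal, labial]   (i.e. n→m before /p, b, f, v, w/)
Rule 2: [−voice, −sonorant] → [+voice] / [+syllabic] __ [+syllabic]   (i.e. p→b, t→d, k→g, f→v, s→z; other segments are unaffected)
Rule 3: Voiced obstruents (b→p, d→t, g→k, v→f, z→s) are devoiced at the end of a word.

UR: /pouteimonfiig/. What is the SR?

Rule 1 (nasal place assimilation): /n/ precedes the labial consonant /f/, so it assimilates in place to [m]. /pouteimonfiig/ → pouteimomfiig.
Rule 2 (intervocalic voicing): /t/ is a voiceless obstruent between vowels /u/ and /e/, so it voices to [d]. /pouteimomfiig/ → poudeimomfiig.
Rule 3 (final devoicing): /g/ is a voiced obstruent in word-final position, so it devoices to [k]. /poudeimomfiig/ → poudeimomfiik.

poudeimomfiik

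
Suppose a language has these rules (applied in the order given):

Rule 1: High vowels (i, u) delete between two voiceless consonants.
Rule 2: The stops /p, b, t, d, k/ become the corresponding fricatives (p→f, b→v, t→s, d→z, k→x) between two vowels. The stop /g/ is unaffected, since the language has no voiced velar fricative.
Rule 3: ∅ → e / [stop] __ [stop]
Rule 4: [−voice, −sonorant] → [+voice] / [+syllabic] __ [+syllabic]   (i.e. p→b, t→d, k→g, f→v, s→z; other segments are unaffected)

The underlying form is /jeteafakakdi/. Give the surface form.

Rule 1 (high vowel syncope): no segment meets the environment; /jeteafakakdi/ is unchanged.
Rule 2 (intervocalic spirantization): /t/ is a stop between vowels /e/ and /e/, so it spirantizes to the fricative [s]. /k/ is a stop between vowels /a/ and /a/, so it spirantizes to the fricative [x]. /jeteafakakdi/ → jeseafaxakdi.
Rule 3 (stop-cluster e-epenthesis): /k/ and /d/ form a stop–stop cluster, so [e] is inserted between them. /jeseafaxakdi/ → jeseafaxakedi.
Rule 4 (intervocalic voicing): /s/ is a voiceless obstruent between vowels /e/ and /e/, so it voices to [z]. /f/ is a voiceless obstruent between vowels /a/ and /a/, so it voices to [v]. /k/ is a voiceless obstruent between vowels /a/ and /e/, so it voices to [g]. /jeseafaxakedi/ → jezeavaxagedi.

jezeavaxagedi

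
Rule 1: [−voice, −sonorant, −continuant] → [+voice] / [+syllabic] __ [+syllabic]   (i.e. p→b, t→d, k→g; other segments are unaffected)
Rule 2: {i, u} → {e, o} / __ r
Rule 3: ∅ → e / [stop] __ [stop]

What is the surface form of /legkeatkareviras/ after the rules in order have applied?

Rule 1 (intervocalic voicing): no segment meets the environment; /legkeatkareviras/ is unchanged.
Rule 2 (pre-rhotic lowering): /i/ is a high vowel immediately before /r/, so it lowers to [e]. /legkeatkareviras/ → legkeatkareveras.
Rule 3 (stop-cluster e-epenthesis): /g/ and /k/ form a stop–stop cluster, so [e] is inserted between them. /t/ and /k/ form a stop–stop cluster, so [e] is inserted between them. /legkeatkareveras/ → legekeatekareveras.

legekeatekareveras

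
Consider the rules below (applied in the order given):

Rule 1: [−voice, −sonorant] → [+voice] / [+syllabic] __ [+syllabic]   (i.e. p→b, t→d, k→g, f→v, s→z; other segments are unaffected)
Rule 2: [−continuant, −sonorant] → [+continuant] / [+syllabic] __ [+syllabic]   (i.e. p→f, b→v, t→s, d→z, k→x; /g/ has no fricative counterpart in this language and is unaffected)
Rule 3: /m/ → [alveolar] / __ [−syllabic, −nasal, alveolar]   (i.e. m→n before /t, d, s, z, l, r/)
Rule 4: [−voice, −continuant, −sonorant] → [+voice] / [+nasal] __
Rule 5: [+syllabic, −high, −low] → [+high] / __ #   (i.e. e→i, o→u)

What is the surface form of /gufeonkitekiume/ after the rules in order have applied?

Rule 1 (intervocalic voicing): /f/ is a voiceless obstruent between vowels /u/ and /e/, so it voices to [v]. /t/ is a voiceless obstruent between vowels /i/ and /e/, so it voices to [d]. /k/ is a voiceless obstruent between vowels /e/ and /i/, so it voices to [g]. /gufeonkitekiume/ → guveonkidegiume.
Rule 2 (intervocalic spirantization): /d/ is a stop between vowels /i/ and /e/, so it spirantizes to the fricative [z]. /guveonkidegiume/ → guveonkizegiume.
Rule 3 (nasal place assimilation): no segment meets the environment; /guveonkizegiume/ is unchanged.
Rule 4 (post-nasal voicing): /k/ is a voiceless stop immediately after the nasal /n/, so it voices to [g]. /guveonkizegiume/ → guveongizegiume.
Rule 5 (final vowel raising): /e/ is a mid vowel in word-final position, so it raises to [i]. /guveongizegiume/ → guveongizegiumi.

guveongizegiumi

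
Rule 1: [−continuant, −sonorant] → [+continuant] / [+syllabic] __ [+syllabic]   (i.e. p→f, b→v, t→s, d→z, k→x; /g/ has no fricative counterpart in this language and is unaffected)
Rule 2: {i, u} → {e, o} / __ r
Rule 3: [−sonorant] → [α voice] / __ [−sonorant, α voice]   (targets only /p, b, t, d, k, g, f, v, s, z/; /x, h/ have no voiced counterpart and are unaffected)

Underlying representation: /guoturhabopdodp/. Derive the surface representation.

Rule 1 (intervocalic spirantization): /t/ is a stop between vowels /o/ and /u/, so it spirantizes to the fricative [s]. /b/ is a stop between vowels /a/ and /o/, so it spirantizes to the fricative [v]. /guoturhabopdodp/ → guosurhavopdodp.
Rule 2 (pre-rhotic lowering): /u/ is a high vowel immediately before /r/, so it lowers to [o]. /guosurhavopdodp/ → guosorhavopdodp.
Rule 3 (regressive voicing assimilation): /p/ precedes the voiced obstruent /d/, so it voices to [b] by assimilation. /d/ precedes the voiceless obstruent /p/, so it devoices to [t] by assimilation. /guosorhavopdodp/ → guosorhavobdotp.

guosorhavobdotp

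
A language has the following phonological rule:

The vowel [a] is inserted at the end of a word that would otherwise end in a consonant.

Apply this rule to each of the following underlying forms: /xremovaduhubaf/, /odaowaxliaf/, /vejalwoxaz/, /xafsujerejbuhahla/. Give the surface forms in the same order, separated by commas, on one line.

xremovaduhubafa, odaowaxliafa, vejalwoxaza, xafsujerejbuhahla

/xremovaduhubaf/: the form ends in the consonant /f/, so [a] is inserted word-finally. → [xremovaduhubafa].
/odaowaxliaf/: the form ends in the consonant /f/, so [a] is inserted word-finally. → [odaowaxliafa].
/vejalwoxaz/: the form ends in the consonant /z/, so [a] is inserted word-finally. → [vejalwoxaza].
/xafsujerejbuhahla/: the rule's environment is not met; surfaces unchanged as [xafsujerejbuhahla].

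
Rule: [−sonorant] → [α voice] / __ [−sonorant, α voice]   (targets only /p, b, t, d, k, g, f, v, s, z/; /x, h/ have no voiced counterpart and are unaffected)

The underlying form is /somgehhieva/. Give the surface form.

No segment of /somgehhieva/ meets the structural description of the rule, so the form surfaces unchanged.

somgehhieva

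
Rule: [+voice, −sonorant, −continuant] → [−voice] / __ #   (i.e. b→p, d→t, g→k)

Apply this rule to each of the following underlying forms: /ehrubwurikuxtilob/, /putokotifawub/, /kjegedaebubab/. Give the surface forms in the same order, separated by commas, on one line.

/ehrubwurikuxtilob/: /b/ is a voiced stop in word-final position, so it devoices to [p]. → [ehrubwurikuxtilop].
/putokotifawub/: /b/ is a voiced stop in word-final position, so it devoices to [p]. → [putokotifawup].
/kjegedaebubab/: /b/ is a voiced stop in word-final position, so it devoices to [p]. → [kjegedaebubap].

ehrubwurikuxtilop, putokotifawup, kjegedaebubap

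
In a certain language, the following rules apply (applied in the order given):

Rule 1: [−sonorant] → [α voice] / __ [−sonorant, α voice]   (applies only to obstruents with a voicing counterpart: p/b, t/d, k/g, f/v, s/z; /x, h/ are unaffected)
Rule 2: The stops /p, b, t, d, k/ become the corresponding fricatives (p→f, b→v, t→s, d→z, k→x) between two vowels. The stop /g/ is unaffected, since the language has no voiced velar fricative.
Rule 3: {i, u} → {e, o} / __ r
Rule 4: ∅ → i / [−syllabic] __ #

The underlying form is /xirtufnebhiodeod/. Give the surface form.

xertufnephiozeodi

Rule 1 (regressive voicing assimilation): /b/ precedes the voiceless obstruent /h/, so it devoices to [p] by assimilation. /xirtufnebhiodeod/ → xirtufnephiodeod.
Rule 2 (intervocalic spirantization): /d/ is a stop between vowels /o/ and /e/, so it spirantizes to the fricative [z]. /xirtufnephiodeod/ → xirtufnephiozeod.
Rule 3 (pre-rhotic lowering): /i/ is a high vowel immediately before /r/, so it lowers to [e]. /xirtufnephiozeod/ → xertufnephiozeod.
Rule 4 (final i-epenthesis): the form ends in the consonant /d/, so [i] is inserted word-finally. /xertufnephiozeod/ → xertufnephiozeodi.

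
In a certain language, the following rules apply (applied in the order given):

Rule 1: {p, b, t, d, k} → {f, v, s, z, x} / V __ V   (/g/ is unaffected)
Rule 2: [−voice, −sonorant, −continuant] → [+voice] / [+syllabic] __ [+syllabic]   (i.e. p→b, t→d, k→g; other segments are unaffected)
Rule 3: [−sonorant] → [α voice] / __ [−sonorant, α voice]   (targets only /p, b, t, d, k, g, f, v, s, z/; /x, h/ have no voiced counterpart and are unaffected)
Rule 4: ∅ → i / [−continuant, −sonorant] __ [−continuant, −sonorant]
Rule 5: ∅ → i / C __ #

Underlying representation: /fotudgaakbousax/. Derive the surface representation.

fosudigaagibousaxi

Rule 1 (intervocalic spirantization): /t/ is a stop between vowels /o/ and /u/, so it spirantizes to the fricative [s]. /fotudgaakbousax/ → fosudgaakbousax.
Rule 2 (intervocalic voicing): no segment meets the environment; /fosudgaakbousax/ is unchanged.
Rule 3 (regressive voicing assimilation): /k/ precedes the voiced obstruent /b/, so it voices to [g] by assimilation. /fosudgaakbousax/ → fosudgaagbousax.
Rule 4 (stop-cluster i-epenthesis): /d/ and /g/ form a stop–stop cluster, so [i] is inserted between them. /g/ and /b/ form a stop–stop cluster, so [i] is inserted between them. /fosudgaagbousax/ → fosudigaagibousax.
Rule 5 (final i-epenthesis): the form ends in the consonant /x/, so [i] is inserted word-finally. /fosudigaagibousax/ → fosudigaagibousaxi.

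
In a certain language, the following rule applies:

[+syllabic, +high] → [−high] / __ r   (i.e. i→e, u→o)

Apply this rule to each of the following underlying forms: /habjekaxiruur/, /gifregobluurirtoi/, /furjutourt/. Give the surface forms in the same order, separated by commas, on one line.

/habjekaxiruur/: /i/ is a high vowel immediately before /r/, so it lowers to [e]. /u/ is a high vowel immediately before /r/, so it lowers to [o]. → [habjekaxeruor].
/gifregobluurirtoi/: /u/ is a high vowel immediately before /r/, so it lowers to [o]. /i/ is a high vowel immediately before /r/, so it lowers to [e]. → [gifregobluorertoi].
/furjutourt/: /u/ is a high vowel immediately before /r/, so it lowers to [o]. /u/ is a high vowel immediately before /r/, so it lowers to [o]. → [forjutoort].

habjekaxeruor, gifregobluorertoi, forjutoort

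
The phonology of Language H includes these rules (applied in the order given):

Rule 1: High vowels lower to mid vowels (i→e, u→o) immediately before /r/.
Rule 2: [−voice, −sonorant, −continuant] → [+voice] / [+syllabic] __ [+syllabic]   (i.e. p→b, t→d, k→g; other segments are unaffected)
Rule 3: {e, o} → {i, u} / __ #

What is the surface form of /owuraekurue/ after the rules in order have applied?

oworaegorui

Rule 1 (pre-rhotic lowering): /u/ is a high vowel immediately before /r/, so it lowers to [o]. /u/ is a high vowel immediately before /r/, so it lowers to [o]. /owuraekurue/ → oworaekorue.
Rule 2 (intervocalic voicing): /k/ is a voiceless stop between vowels /e/ and /o/, so it voices to [g]. /oworaekorue/ → oworaegorue.
Rule 3 (final vowel raising): /e/ is a mid vowel in word-final position, so it raises to [i]. /oworaegorue/ → oworaegorui.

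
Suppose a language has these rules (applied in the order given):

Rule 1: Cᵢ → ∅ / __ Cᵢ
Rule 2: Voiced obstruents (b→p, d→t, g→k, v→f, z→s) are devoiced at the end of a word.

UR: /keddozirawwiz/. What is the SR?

Rule 1 (degemination): /dd/ is a geminate; the first /d/ deletes. /ww/ is a geminate; the first /w/ deletes. /keddozirawwiz/ → kedozirawiz.
Rule 2 (final devoicing): /z/ is a voiced obstruent in word-final position, so it devoices to [s]. /kedozirawiz/ → kedozirawis.

kedozirawis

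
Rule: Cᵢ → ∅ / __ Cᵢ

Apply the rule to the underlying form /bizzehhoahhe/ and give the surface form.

bizehoahe

/zz/ is a geminate; the first /z/ deletes.
/hh/ is a geminate; the first /h/ deletes.
/hh/ is a geminate; the first /h/ deletes.
Surface form: [bizehoahe].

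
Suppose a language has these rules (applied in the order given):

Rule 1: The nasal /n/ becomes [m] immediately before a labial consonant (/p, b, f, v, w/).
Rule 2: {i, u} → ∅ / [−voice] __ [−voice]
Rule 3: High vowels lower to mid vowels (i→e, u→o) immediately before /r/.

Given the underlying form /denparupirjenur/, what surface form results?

Rule 1 (nasal place assimilation): /n/ precedes the labial consonant /p/, so it assimilates in place to [m]. /denparupirjenur/ → demparupirjenur.
Rule 2 (high vowel syncope): no segment meets the environment; /demparupirjenur/ is unchanged.
Rule 3 (pre-rhotic lowering): /i/ is a high vowel immediately before /r/, so it lowers to [e]. /u/ is a high vowel immediately before /r/, so it lowers to [o]. /demparupirjenur/ → demparuperjenor.

demparuperjenor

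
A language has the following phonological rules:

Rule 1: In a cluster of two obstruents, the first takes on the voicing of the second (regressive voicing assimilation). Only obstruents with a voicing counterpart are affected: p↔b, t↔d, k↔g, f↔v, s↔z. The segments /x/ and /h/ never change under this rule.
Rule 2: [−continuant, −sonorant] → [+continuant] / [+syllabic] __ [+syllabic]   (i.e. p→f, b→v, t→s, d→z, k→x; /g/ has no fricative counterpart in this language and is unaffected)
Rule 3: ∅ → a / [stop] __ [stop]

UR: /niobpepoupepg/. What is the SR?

niopapefoufebag

Rule 1 (regressive voicing assimilation): /b/ precedes the voiceless obstruent /p/, so it devoices to [p] by assimilation. /p/ precedes the voiced obstruent /g/, so it voices to [b] by assimilation. /niobpepoupepg/ → nioppepoupebg.
Rule 2 (intervocalic spirantization): /p/ is a stop between vowels /e/ and /o/, so it spirantizes to the fricative [f]. /p/ is a stop between vowels /u/ and /e/, so it spirantizes to the fricative [f]. /nioppepoupebg/ → nioppefoufebg.
Rule 3 (stop-cluster a-epenthesis): /p/ and /p/ form a stop–stop cluster, so [a] is inserted between them. /b/ and /g/ form a stop–stop cluster, so [a] is inserted between them. /nioppefoufebg/ → niopapefoufebag.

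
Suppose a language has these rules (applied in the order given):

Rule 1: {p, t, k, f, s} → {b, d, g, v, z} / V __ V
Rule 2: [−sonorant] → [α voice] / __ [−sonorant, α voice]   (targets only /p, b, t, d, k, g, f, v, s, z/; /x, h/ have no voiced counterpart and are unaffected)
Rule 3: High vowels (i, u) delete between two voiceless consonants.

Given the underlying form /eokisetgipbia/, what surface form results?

eogizedgibbia

Rule 1 (intervocalic voicing): /k/ is a voiceless obstruent between vowels /o/ and /i/, so it voices to [g]. /s/ is a voiceless obstruent between vowels /i/ and /e/, so it voices to [z]. /eokisetgipbia/ → eogizetgipbia.
Rule 2 (regressive voicing assimilation): /t/ precedes the voiced obstruent /g/, so it voices to [d] by assimilation. /p/ precedes the voiced obstruent /b/, so it voices to [b] by assimilation. /eogizetgipbia/ → eogizedgibbia.
Rule 3 (high vowel syncope): no segment meets the environment; /eogizedgibbia/ is unchanged.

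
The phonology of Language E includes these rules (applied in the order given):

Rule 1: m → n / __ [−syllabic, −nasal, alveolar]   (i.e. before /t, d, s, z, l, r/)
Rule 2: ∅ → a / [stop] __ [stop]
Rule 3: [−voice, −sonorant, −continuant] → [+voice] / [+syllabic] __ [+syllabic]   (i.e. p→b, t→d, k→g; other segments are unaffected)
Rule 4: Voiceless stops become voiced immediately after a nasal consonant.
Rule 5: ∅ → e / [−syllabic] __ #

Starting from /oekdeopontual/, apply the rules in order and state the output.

Rule 1 (nasal place assimilation): no segment meets the environment; /oekdeopontual/ is unchanged.
Rule 2 (stop-cluster a-epenthesis): /k/ and /d/ form a stop–stop cluster, so [a] is inserted between them. /oekdeopontual/ → oekadeopontual.
Rule 3 (intervocalic voicing): /k/ is a voiceless stop between vowels /e/ and /a/, so it voices to [g]. /p/ is a voiceless stop between vowels /o/ and /o/, so it voices to [b]. /oekadeopontual/ → oegadeobontual.
Rule 4 (post-nasal voicing): /t/ is a voiceless stop immediately after the nasal /n/, so it voices to [d]. /oegadeobontual/ → oegadeobondual.
Rule 5 (final e-epenthesis): the form ends in the consonant /l/, so [e] is inserted word-finally. /oegadeobondual/ → oegadeobonduale.

oegadeobonduale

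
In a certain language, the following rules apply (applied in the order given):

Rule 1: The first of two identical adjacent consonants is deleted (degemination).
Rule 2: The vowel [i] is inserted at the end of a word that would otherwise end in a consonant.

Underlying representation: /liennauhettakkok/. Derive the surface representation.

lienauhetakoki

Rule 1 (degemination): /nn/ is a geminate; the first /n/ deletes. /tt/ is a geminate; the first /t/ deletes. /kk/ is a geminate; the first /k/ deletes. /liennauhettakkok/ → lienauhetakok.
Rule 2 (final i-epenthesis): the form ends in the consonant /k/, so [i] is inserted word-finally. /lienauhetakok/ → lienauhetakoki.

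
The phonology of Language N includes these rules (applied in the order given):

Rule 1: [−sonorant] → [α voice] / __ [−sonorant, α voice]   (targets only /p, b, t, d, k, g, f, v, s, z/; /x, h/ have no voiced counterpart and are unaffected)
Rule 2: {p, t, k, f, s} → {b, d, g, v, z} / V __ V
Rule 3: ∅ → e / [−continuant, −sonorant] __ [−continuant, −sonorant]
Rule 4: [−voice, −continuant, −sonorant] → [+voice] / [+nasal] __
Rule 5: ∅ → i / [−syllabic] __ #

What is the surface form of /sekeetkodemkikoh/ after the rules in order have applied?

Rule 1 (regressive voicing assimilation): no segment meets the environment; /sekeetkodemkikoh/ is unchanged.
Rule 2 (intervocalic voicing): /k/ is a voiceless obstruent between vowels /e/ and /e/, so it voices to [g]. /k/ is a voiceless obstruent between vowels /i/ and /o/, so it voices to [g]. /sekeetkodemkikoh/ → segeetkodemkigoh.
Rule 3 (stop-cluster e-epenthesis): /t/ and /k/ form a stop–stop cluster, so [e] is inserted between them. /segeetkodemkigoh/ → segeetekodemkigoh.
Rule 4 (post-nasal voicing): /k/ is a voiceless stop immediately after the nasal /m/, so it voices to [g]. /segeetekodemkigoh/ → segeetekodemgigoh.
Rule 5 (final i-epenthesis): the form ends in the consonant /h/, so [i] is inserted word-finally. /segeetekodemgigoh/ → segeetekodemgigohi.

segeetekodemgigohi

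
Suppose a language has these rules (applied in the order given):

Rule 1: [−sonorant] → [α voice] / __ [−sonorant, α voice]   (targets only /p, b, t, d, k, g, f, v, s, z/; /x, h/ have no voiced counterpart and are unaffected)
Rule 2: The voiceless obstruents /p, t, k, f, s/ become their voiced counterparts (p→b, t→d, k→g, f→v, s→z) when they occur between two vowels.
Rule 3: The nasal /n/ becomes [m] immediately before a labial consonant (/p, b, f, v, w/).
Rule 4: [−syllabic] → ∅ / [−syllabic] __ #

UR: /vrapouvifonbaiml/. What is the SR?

Rule 1 (regressive voicing assimilation): no segment meets the environment; /vrapouvifonbaiml/ is unchanged.
Rule 2 (intervocalic voicing): /p/ is a voiceless obstruent between vowels /a/ and /o/, so it voices to [b]. /f/ is a voiceless obstruent between vowels /i/ and /o/, so it voices to [v]. /vrapouvifonbaiml/ → vrabouvivonbaiml.
Rule 3 (nasal place assimilation): /n/ precedes the labial consonant /b/, so it assimilates in place to [m]. /vrabouvivonbaiml/ → vrabouvivombaiml.
Rule 4 (final cluster simplification): /l/ is the second consonant of a word-final cluster /ml/, so it deletes. /vrabouvivombaiml/ → vrabouvivombaim.

vrabouvivombaim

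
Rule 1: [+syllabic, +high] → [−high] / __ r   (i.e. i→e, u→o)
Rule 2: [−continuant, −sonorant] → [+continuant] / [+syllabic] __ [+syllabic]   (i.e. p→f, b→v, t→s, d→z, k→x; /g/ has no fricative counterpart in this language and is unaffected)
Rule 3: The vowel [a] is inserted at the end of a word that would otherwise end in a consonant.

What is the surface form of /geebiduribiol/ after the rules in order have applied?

geevizoriviola

Rule 1 (pre-rhotic lowering): /u/ is a high vowel immediately before /r/, so it lowers to [o]. /geebiduribiol/ → geebidoribiol.
Rule 2 (intervocalic spirantization): /b/ is a stop between vowels /e/ and /i/, so it spirantizes to the fricative [v]. /d/ is a stop between vowels /i/ and /o/, so it spirantizes to the fricative [z]. /b/ is a stop between vowels /i/ and /i/, so it spirantizes to the fricative [v]. /geebidoribiol/ → geevizoriviol.
Rule 3 (final a-epenthesis): the form ends in the consonant /l/, so [a] is inserted word-finally. /geevizoriviol/ → geevizoriviola.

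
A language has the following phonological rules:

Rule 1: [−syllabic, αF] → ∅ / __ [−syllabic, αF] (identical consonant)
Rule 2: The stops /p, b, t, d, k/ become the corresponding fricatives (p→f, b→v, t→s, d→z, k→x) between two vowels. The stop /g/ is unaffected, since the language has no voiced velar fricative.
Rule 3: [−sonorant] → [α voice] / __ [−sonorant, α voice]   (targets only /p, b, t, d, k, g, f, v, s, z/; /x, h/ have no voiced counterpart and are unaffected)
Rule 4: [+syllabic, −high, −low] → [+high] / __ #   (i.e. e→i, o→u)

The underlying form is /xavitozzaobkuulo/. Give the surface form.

Rule 1 (degemination): /zz/ is a geminate; the first /z/ deletes. /xavitozzaobkuulo/ → xavitozaobkuulo.
Rule 2 (intervocalic spirantization): /t/ is a stop between vowels /i/ and /o/, so it spirantizes to the fricative [s]. /xavitozaobkuulo/ → xavisozaobkuulo.
Rule 3 (regressive voicing assimilation): /b/ precedes the voiceless obstruent /k/, so it devoices to [p] by assimilation. /xavisozaobkuulo/ → xavisozaopkuulo.
Rule 4 (final vowel raising): /o/ is a mid vowel in word-final position, so it raises to [u]. /xavisozaopkuulo/ → xavisozaopkuulu.

xavisozaopkuulu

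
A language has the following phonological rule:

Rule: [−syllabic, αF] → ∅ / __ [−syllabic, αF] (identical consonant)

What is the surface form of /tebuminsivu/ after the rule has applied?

No segment of /tebuminsivu/ meets the structural description of the rule, so the form surfaces unchanged.

tebuminsivu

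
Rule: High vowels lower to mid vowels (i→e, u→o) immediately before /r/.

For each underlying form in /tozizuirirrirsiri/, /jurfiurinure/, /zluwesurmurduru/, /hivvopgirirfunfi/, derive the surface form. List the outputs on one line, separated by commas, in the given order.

/tozizuirirrirsiri/: /i/ is a high vowel immediately before /r/, so it lowers to [e]. /i/ is a high vowel immediately before /r/, so it lowers to [e]. /i/ is a high vowel immediately before /r/, so it lowers to [e]. /i/ is a high vowel immediately before /r/, so it lowers to [e]. → [tozizuererrerseri].
/jurfiurinure/: /u/ is a high vowel immediately before /r/, so it lowers to [o]. /u/ is a high vowel immediately before /r/, so it lowers to [o]. /u/ is a high vowel immediately before /r/, so it lowers to [o]. → [jorfiorinore].
/zluwesurmurduru/: /u/ is a high vowel immediately before /r/, so it lowers to [o]. /u/ is a high vowel immediately before /r/, so it lowers to [o]. /u/ is a high vowel immediately before /r/, so it lowers to [o]. → [zluwesormordoru].
/hivvopgirirfunfi/: /i/ is a high vowel immediately before /r/, so it lowers to [e]. /i/ is a high vowel immediately before /r/, so it lowers to [e]. → [hivvopgererfunfi].

tozizuererrerseri, jorfiorinore, zluwesormordoru, hivvopgererfunfi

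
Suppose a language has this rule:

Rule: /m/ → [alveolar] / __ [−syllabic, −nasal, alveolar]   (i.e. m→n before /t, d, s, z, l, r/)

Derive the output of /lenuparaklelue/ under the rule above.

No segment of /lenuparaklelue/ meets the structural description of the rule, so the form surfaces unchanged.

lenuparaklelue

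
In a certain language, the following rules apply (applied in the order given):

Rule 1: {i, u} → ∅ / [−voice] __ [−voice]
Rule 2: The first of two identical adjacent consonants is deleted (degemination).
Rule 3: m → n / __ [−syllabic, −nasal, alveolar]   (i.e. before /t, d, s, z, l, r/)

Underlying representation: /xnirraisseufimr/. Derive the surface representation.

Rule 1 (high vowel syncope): no segment meets the environment; /xnirraisseufimr/ is unchanged.
Rule 2 (degemination): /rr/ is a geminate; the first /r/ deletes. /ss/ is a geminate; the first /s/ deletes. /xnirraisseufimr/ → xniraiseufimr.
Rule 3 (nasal place assimilation): /m/ precedes the alveolar consonant /r/, so it assimilates in place to [n]. /xniraiseufimr/ → xniraiseufinr.

xniraiseufinr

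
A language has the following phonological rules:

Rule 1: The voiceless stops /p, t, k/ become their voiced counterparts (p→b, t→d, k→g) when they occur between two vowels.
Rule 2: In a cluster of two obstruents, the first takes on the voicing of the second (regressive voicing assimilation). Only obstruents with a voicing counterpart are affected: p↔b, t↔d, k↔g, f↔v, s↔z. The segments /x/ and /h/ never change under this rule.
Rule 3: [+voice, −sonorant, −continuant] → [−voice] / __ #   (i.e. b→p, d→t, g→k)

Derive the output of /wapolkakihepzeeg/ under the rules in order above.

wabolkagihebzeek

Rule 1 (intervocalic voicing): /p/ is a voiceless stop between vowels /a/ and /o/, so it voices to [b]. /k/ is a voiceless stop between vowels /a/ and /i/, so it voices to [g]. /wapolkakihepzeeg/ → wabolkagihepzeeg.
Rule 2 (regressive voicing assimilation): /p/ precedes the voiced obstruent /z/, so it voices to [b] by assimilation. /wabolkagihepzeeg/ → wabolkagihebzeeg.
Rule 3 (final devoicing): /g/ is a voiced stop in word-final position, so it devoices to [k]. /wabolkagihebzeeg/ → wabolkagihebzeek.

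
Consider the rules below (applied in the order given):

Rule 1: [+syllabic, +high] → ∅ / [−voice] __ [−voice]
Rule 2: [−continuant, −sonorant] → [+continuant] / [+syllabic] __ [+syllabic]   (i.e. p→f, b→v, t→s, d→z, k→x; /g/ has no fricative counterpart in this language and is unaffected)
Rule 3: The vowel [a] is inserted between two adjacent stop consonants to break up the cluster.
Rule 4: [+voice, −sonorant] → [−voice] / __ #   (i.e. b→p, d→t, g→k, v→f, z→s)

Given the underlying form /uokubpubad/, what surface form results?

Rule 1 (high vowel syncope): no segment meets the environment; /uokubpubad/ is unchanged.
Rule 2 (intervocalic spirantization): /k/ is a stop between vowels /o/ and /u/, so it spirantizes to the fricative [x]. /b/ is a stop between vowels /u/ and /a/, so it spirantizes to the fricative [v]. /uokubpubad/ → uoxubpuvad.
Rule 3 (stop-cluster a-epenthesis): /b/ and /p/ form a stop–stop cluster, so [a] is inserted between them. /uoxubpuvad/ → uoxubapuvad.
Rule 4 (final devoicing): /d/ is a voiced obstruent in word-final position, so it devoices to [t]. /uoxubapuvad/ → uoxubapuvat.

uoxubapuvat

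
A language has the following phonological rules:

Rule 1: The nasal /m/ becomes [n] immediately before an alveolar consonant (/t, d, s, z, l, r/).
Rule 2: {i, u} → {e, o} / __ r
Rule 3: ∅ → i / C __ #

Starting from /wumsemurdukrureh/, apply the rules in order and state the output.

wunsemordukrorehi

Rule 1 (nasal place assimilation): /m/ precedes the alveolar consonant /s/, so it assimilates in place to [n]. /wumsemurdukrureh/ → wunsemurdukrureh.
Rule 2 (pre-rhotic lowering): /u/ is a high vowel immediately before /r/, so it lowers to [o]. /u/ is a high vowel immediately before /r/, so it lowers to [o]. /wunsemurdukrureh/ → wunsemordukroreh.
Rule 3 (final i-epenthesis): the form ends in the consonant /h/, so [i] is inserted word-finally. /wunsemordukroreh/ → wunsemordukrorehi.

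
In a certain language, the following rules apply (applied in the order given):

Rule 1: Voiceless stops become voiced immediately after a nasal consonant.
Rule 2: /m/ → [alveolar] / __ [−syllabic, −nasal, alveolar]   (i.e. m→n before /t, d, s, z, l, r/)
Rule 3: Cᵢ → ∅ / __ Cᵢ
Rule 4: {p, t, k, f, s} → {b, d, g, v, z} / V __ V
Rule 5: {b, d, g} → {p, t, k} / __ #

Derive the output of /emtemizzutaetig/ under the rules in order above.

endemizudaedik

Rule 1 (post-nasal voicing): /t/ is a voiceless stop immediately after the nasal /m/, so it voices to [d]. /emtemizzutaetig/ → emdemizzutaetig.
Rule 2 (nasal place assimilation): /m/ precedes the alveolar consonant /d/, so it assimilates in place to [n]. /emdemizzutaetig/ → endemizzutaetig.
Rule 3 (degemination): /zz/ is a geminate; the first /z/ deletes. /endemizzutaetig/ → endemizutaetig.
Rule 4 (intervocalic voicing): /t/ is a voiceless obstruent between vowels /u/ and /a/, so it voices to [d]. /t/ is a voiceless obstruent between vowels /e/ and /i/, so it voices to [d]. /endemizutaetig/ → endemizudaedig.
Rule 5 (final devoicing): /g/ is a voiced stop in word-final position, so it devoices to [k]. /endemizudaedig/ → endemizudaedik.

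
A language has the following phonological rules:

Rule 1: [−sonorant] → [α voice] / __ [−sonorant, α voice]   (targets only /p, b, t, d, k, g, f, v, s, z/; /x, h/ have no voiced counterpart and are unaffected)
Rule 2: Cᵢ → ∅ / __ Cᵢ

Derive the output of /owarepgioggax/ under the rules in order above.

owarebgiogax

Rule 1 (regressive voicing assimilation): /p/ precedes the voiced obstruent /g/, so it voices to [b] by assimilation. /owarepgioggax/ → owarebgioggax.
Rule 2 (degemination): /gg/ is a geminate; the first /g/ deletes. /owarebgioggax/ → owarebgiogax.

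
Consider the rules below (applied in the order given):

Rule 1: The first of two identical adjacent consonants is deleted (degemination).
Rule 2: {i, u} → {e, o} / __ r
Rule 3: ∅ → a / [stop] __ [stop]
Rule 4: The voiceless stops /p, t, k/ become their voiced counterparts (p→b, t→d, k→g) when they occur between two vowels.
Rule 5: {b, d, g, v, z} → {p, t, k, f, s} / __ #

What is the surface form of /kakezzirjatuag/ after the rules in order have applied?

Rule 1 (degemination): /zz/ is a geminate; the first /z/ deletes. /kakezzirjatuag/ → kakezirjatuag.
Rule 2 (pre-rhotic lowering): /i/ is a high vowel immediately before /r/, so it lowers to [e]. /kakezirjatuag/ → kakezerjatuag.
Rule 3 (stop-cluster a-epenthesis): no segment meets the environment; /kakezerjatuag/ is unchanged.
Rule 4 (intervocalic voicing): /k/ is a voiceless stop between vowels /a/ and /e/, so it voices to [g]. /t/ is a voiceless stop between vowels /a/ and /u/, so it voices to [d]. /kakezerjatuag/ → kagezerjaduag.
Rule 5 (final devoicing): /g/ is a voiced obstruent in word-final position, so it devoices to [k]. /kagezerjaduag/ → kagezerjaduak.

kagezerjaduak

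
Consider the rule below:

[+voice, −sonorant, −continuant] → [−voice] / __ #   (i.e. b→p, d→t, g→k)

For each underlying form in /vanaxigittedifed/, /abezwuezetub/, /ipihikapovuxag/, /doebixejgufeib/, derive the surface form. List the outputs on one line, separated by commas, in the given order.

/vanaxigittedifed/: /d/ is a voiced stop in word-final position, so it devoices to [t]. → [vanaxigittedifet].
/abezwuezetub/: /b/ is a voiced stop in word-final position, so it devoices to [p]. → [abezwuezetup].
/ipihikapovuxag/: /g/ is a voiced stop in word-final position, so it devoices to [k]. → [ipihikapovuxak].
/doebixejgufeib/: /b/ is a voiced stop in word-final position, so it devoices to [p]. → [doebixejgufeip].

vanaxigittedifet, abezwuezetup, ipihikapovuxak, doebixejgufeip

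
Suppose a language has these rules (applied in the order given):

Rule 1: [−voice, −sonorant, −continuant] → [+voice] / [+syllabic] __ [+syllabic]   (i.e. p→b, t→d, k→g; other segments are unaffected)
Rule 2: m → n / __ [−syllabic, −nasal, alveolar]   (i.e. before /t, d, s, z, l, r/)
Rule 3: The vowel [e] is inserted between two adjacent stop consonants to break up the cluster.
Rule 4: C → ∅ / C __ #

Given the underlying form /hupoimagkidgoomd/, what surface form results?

huboimagekidegoon

Rule 1 (intervocalic voicing): /p/ is a voiceless stop between vowels /u/ and /o/, so it voices to [b]. /hupoimagkidgoomd/ → huboimagkidgoomd.
Rule 2 (nasal place assimilation): /m/ precedes the alveolar consonant /d/, so it assimilates in place to [n]. /huboimagkidgoomd/ → huboimagkidgoond.
Rule 3 (stop-cluster e-epenthesis): /g/ and /k/ form a stop–stop cluster, so [e] is inserted between them. /d/ and /g/ form a stop–stop cluster, so [e] is inserted between them. /huboimagkidgoond/ → huboimagekidegoond.
Rule 4 (final cluster simplification): /d/ is the second consonant of a word-final cluster /nd/, so it deletes. /huboimagekidegoond/ → huboimagekidegoon.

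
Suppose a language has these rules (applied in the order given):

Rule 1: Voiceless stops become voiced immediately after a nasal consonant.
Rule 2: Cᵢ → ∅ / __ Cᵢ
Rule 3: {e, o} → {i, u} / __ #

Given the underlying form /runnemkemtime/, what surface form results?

runemgemdimi

Rule 1 (post-nasal voicing): /k/ is a voiceless stop immediately after the nasal /m/, so it voices to [g]. /t/ is a voiceless stop immediately after the nasal /m/, so it voices to [d]. /runnemkemtime/ → runnemgemdime.
Rule 2 (degemination): /nn/ is a geminate; the first /n/ deletes. /runnemgemdime/ → runemgemdime.
Rule 3 (final vowel raising): /e/ is a mid vowel in word-final position, so it raises to [i]. /runemgemdime/ → runemgemdimi.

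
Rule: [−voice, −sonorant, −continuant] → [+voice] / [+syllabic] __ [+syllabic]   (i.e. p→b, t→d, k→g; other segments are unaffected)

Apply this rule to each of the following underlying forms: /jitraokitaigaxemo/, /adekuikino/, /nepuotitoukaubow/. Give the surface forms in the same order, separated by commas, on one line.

/jitraokitaigaxemo/: /k/ is a voiceless stop between vowels /o/ and /i/, so it voices to [g]. /t/ is a voiceless stop between vowels /i/ and /a/, so it voices to [d]. → [jitraogidaigaxemo].
/adekuikino/: /k/ is a voiceless stop between vowels /e/ and /u/, so it voices to [g]. /k/ is a voiceless stop between vowels /i/ and /i/, so it voices to [g]. → [adeguigino].
/nepuotitoukaubow/: /p/ is a voiceless stop between vowels /e/ and /u/, so it voices to [b]. /t/ is a voiceless stop between vowels /o/ and /i/, so it voices to [d]. /t/ is a voiceless stop between vowels /i/ and /o/, so it voices to [d]. /k/ is a voiceless stop between vowels /u/ and /a/, so it voices to [g]. → [nebuodidougaubow].

jitraogidaigaxemo, adeguigino, nebuodidougaubow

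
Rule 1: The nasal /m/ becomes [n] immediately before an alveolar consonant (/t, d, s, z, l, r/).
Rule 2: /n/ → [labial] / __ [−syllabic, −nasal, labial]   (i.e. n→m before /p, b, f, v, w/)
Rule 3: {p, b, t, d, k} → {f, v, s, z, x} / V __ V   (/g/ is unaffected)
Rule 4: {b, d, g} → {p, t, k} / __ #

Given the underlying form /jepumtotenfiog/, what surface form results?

Rule 1 (nasal place assimilation): /m/ precedes the alveolar consonant /t/, so it assimilates in place to [n]. /jepumtotenfiog/ → jepuntotenfiog.
Rule 2 (nasal place assimilation): /n/ precedes the labial consonant /f/, so it assimilates in place to [m]. /jepuntotenfiog/ → jepuntotemfiog.
Rule 3 (intervocalic spirantization): /p/ is a stop between vowels /e/ and /u/, so it spirantizes to the fricative [f]. /t/ is a stop between vowels /o/ and /e/, so it spirantizes to the fricative [s]. /jepuntotemfiog/ → jefuntosemfiog.
Rule 4 (final devoicing): /g/ is a voiced stop in word-final position, so it devoices to [k]. /jefuntosemfiog/ → jefuntosemfiok.

jefuntosemfiok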